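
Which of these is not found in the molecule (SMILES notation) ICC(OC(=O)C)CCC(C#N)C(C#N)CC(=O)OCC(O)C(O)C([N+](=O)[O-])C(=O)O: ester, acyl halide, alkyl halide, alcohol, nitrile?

acyl halide

ester: present (CH(OCOCH3) — pendant –OC(=O)CH3: an acyloxy group → ester).
alcohol: present (CH(OH) — –OH on an sp³ carbon → alcohol (secondary)).
alkyl halide: present (ICH2 — halogen on an sp³ carbon → alkyl halide).
nitrile: present (CH(CN) — pendant –C≡N: nitrile).
acyl halide: no segment matches this pattern.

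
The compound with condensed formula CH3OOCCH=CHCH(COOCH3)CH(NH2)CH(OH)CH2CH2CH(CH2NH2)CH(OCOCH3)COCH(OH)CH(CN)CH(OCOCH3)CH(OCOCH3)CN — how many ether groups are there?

Working along the chain:
  CH3OOC: CH3O–C(=O)–: carbonyl C bonded to C and to –OCH3 → ester (not ketone + ether).
  CH=CH: C=C double bond → alkene.
  CH(COOCH3): pendant –COOCH3: carbonyl C bonded to C and –OCH3 → ester.
  CH(NH2): –NH2 on an sp³ carbon with no adjacent C=O → amine.
  CH(OH): –OH on an sp³ carbon → alcohol (secondary).
  CH(CH2NH2): pendant –CH2NH2: N on sp³ C, no adjacent C=O → amine.
  CH(OCOCH3): pendant –OC(=O)CH3: an acyloxy group → ester.
  CO: –C(=O)– with carbon on both sides → ketone.
  CH(OH): –OH on an sp³ carbon → alcohol (secondary).
  CH(CN): pendant –C≡N: nitrile.
  CH(OCOCH3): pendant –OC(=O)CH3: an acyloxy group → ester.
  CH(OCOCH3): pendant –OC(=O)CH3: an acyloxy group → ester.
  CN: –C≡N: carbon triple-bonded to nitrogen → nitrile.
No segment is a ether: CH3OOC is ester, not ether; CH(COOCH3) is ester, not ether; CH(OH) is alcohol, not ether. → 0.

0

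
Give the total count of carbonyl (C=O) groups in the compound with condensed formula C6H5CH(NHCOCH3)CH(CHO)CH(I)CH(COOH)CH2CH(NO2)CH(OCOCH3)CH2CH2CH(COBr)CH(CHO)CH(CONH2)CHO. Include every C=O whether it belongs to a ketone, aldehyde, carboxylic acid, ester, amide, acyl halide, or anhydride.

8

CH(NHCOCH3): amide, 1 C=O (running total 1).
CH(CHO): aldehyde, 1 C=O (running total 2).
CH(COOH): carboxylic acid, 1 C=O (running total 3).
CH(OCOCH3): ester, 1 C=O (running total 4).
CH(COBr): acyl halide, 1 C=O (running total 5).
CH(CHO): aldehyde, 1 C=O (running total 6).
CH(CONH2): amide, 1 C=O (running total 7).
CHO: aldehyde, 1 C=O (running total 8).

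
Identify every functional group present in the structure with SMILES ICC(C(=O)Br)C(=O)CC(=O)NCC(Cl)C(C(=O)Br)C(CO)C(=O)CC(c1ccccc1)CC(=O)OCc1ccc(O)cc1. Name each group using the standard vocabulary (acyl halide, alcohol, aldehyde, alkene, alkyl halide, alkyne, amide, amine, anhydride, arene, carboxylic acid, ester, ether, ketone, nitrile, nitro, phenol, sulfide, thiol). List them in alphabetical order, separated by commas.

acyl halide, alcohol, alkyl halide, amide, arene, ester, ketone, phenol

halogen on an sp³ carbon → alkyl halide.
pendant –C(=O)X: carbonyl C bonded to C and halogen → acyl halide.
–C(=O)– with carbon on both sides → ketone.
–C(=O)–N– linkage → amide (the N is not an amine).
halogen on an sp³ carbon → alkyl halide.
pendant –C(=O)X: carbonyl C bonded to C and halogen → acyl halide.
pendant –CH2OH on an sp³ backbone C → alcohol.
–C(=O)– with carbon on both sides → ketone.
pendant –C6H5: benzene ring → arene.
–C(=O)–O–C with C on the carbonyl side → ester.
–OH attached directly to an aromatic ring → phenol (not alcohol); the ring itself is an arene.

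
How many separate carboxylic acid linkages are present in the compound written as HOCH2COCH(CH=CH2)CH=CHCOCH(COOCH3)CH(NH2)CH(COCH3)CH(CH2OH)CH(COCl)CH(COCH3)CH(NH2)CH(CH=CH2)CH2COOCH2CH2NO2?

HO– on an sp³ carbon → alcohol.
–C(=O)– with carbon on both sides → ketone.
pendant –CH=CH2: C=C double bond → alkene.
C=C double bond → alkene.
–C(=O)– with carbon on both sides → ketone.
pendant –COOCH3: carbonyl C bonded to C and –OCH3 → ester.
–NH2 on an sp³ carbon with no adjacent C=O → amine.
pendant –COCH3: carbonyl C bonded to two carbons → ketone.
pendant –CH2OH on an sp³ backbone C → alcohol.
pendant –C(=O)X: carbonyl C bonded to C and halogen → acyl halide.
pendant –COCH3: carbonyl C bonded to two carbons → ketone.
–NH2 on an sp³ carbon with no adjacent C=O → amine.
pendant –CH=CH2: C=C double bond → alkene.
–C(=O)–O–C with C on the carbonyl side → ester.
–NO2 on carbon → nitro group.
No segment is a carboxylic acid: HOCH2 is alcohol, not carboxylic acid; CH(COOCH3) is ester, not carboxylic acid; CH(CH2OH) is alcohol, not carboxylic acid. → 0.

0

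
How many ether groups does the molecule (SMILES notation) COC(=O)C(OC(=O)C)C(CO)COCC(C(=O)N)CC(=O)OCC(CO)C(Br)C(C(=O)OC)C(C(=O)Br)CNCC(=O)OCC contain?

1

Taking each segment in turn:
  CH3OOC: CH3O–C(=O)–: carbonyl C bonded to C and to –OCH3 → ester (not ketone + ether).
  CH(OCOCH3): pendant –OC(=O)CH3: an acyloxy group → ester.
  CH(CH2OH): pendant –CH2OH on an sp³ backbone C → alcohol.
  CH2OCH2: C–O–C with sp³ carbons on both sides and no adjacent C=O → ether.
  CH(CONH2): pendant –CONH2: carbonyl C bonded to C and N → amide.
  CH2COOCH2: –C(=O)–O–C with C on the carbonyl side → ester.
  CH(CH2OH): pendant –CH2OH on an sp³ backbone C → alcohol.
  CH(Br): halogen on an sp³ carbon → alkyl halide.
  CH(COOCH3): pendant –COOCH3: carbonyl C bonded to C and –OCH3 → ester.
  CH(COBr): pendant –C(=O)X: carbonyl C bonded to C and halogen → acyl halide.
  CH2NHCH2: C–N–C with sp³ carbons and no adjacent C=O → amine (secondary).
  COOCH2CH3: –C(=O)OCH2CH3: carbonyl C bonded to C and to –OEt → ester.
Ether appears at: CH2OCH2 → 1.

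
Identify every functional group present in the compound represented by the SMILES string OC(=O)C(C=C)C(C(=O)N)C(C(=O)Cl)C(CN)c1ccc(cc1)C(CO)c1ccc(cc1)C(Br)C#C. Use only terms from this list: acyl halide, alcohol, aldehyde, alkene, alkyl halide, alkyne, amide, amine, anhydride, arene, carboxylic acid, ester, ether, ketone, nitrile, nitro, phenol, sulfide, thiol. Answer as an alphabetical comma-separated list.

Reading the structure from left to right:
  HOOC: –COOH: carbonyl C bonded to –OH and C → carboxylic acid (the –OH is not a separate alcohol).
  CH(CH=CH2): pendant –CH=CH2: C=C double bond → alkene.
  CH(CONH2): pendant –CONH2: carbonyl C bonded to C and N → amide.
  CH(COCl): pendant –C(=O)X: carbonyl C bonded to C and halogen → acyl halide.
  CH(CH2NH2): pendant –CH2NH2: N on sp³ C, no adjacent C=O → amine.
  C6H4: para-disubstituted benzene ring → arene.
  CH(CH2OH): pendant –CH2OH on an sp³ backbone C → alcohol.
  C6H4: para-disubstituted benzene ring → arene.
  CH(Br): halogen on an sp³ carbon → alkyl halide.
  C≡CH: C≡C triple bond → alkyne.

acyl halide, alcohol, alkene, alkyl halide, alkyne, amide, amine, arene, carboxylic acid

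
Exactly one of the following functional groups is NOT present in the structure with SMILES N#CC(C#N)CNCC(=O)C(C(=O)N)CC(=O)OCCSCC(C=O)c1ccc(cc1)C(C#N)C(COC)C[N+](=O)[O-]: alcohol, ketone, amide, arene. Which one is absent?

amide: present (CH(CONH2) — pendant –CONH2: carbonyl C bonded to C and N → amide).
ketone: present (CO — –C(=O)– with carbon on both sides → ketone).
arene: present (C6H4 — para-disubstituted benzene ring → arene).
alcohol: no segment matches this pattern.

alcohol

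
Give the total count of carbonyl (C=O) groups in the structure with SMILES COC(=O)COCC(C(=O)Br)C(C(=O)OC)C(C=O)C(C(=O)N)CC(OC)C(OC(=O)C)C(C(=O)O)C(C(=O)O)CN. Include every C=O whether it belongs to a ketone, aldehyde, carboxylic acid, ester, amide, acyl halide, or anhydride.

CH3OOC: ester, 1 C=O (running total 1).
CH(COBr): acyl halide, 1 C=O (running total 2).
CH(COOCH3): ester, 1 C=O (running total 3).
CH(CHO): aldehyde, 1 C=O (running total 4).
CH(CONH2): amide, 1 C=O (running total 5).
CH(OCOCH3): ester, 1 C=O (running total 6).
CH(COOH): carboxylic acid, 1 C=O (running total 7).
CH(COOH): carboxylic acid, 1 C=O (running total 8).

8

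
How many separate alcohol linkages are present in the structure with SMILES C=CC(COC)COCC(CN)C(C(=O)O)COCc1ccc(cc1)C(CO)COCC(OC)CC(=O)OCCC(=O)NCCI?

1

Reading the structure from left to right:
  CH2=CH: C=C double bond → alkene.
  CH(CH2OCH3): pendant –CH2OCH3: C–O–C linkage → ether.
  CH2OCH2: C–O–C with sp³ carbons on both sides and no adjacent C=O → ether.
  CH(CH2NH2): pendant –CH2NH2: N on sp³ C, no adjacent C=O → amine.
  CH(COOH): pendant –COOH: carbonyl C bonded to C and –OH → carboxylic acid.
  CH2OCH2: C–O–C with sp³ carbons on both sides and no adjacent C=O → ether.
  C6H4: para-disubstituted benzene ring → arene.
  CH(CH2OH): pendant –CH2OH on an sp³ backbone C → alcohol.
  CH2OCH2: C–O–C with sp³ carbons on both sides and no adjacent C=O → ether.
  CH(OCH3): pendant –OCH3: C–O–C with sp³ C, no adjacent C=O → ether.
  CH2COOCH2: –C(=O)–O–C with C on the carbonyl side → ester.
  CH2CONHCH2: –C(=O)–N– linkage → amide (the N is not an amine).
  CH2I: halogen on an sp³ carbon → alkyl halide.
Alcohol appears at: CH(CH2OH) → 1.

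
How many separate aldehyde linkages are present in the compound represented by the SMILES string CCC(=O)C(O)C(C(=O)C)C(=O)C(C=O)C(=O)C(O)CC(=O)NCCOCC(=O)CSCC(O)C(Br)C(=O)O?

Working along the chain:
  CO: –C(=O)– with carbon on both sides → ketone.
  CH(OH): –OH on an sp³ carbon → alcohol (secondary).
  CH(COCH3): pendant –COCH3: carbonyl C bonded to two carbons → ketone.
  CO: –C(=O)– with carbon on both sides → ketone.
  CH(CHO): pendant –CHO: carbonyl C bonded to C and H → aldehyde.
  CO: –C(=O)– with carbon on both sides → ketone.
  CH(OH): –OH on an sp³ carbon → alcohol (secondary).
  CH2CONHCH2: –C(=O)–N– linkage → amide (the N is not an amine).
  CH2OCH2: C–O–C with sp³ carbons on both sides and no adjacent C=O → ether.
  CO: –C(=O)– with carbon on both sides → ketone.
  CH2SCH2: C–S–C linkage → sulfide (thioether).
  CH(OH): –OH on an sp³ carbon → alcohol (secondary).
  CH(Br): halogen on an sp³ carbon → alkyl halide.
  COOH: –COOH: carbonyl C bonded to –OH and C → carboxylic acid (the –OH is not a separate alcohol).
Aldehyde appears at: CH(CHO) → 1.

1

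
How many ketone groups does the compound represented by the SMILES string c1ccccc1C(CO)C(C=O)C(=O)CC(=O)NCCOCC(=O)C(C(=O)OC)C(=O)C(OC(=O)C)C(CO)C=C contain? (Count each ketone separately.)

Reading the structure from left to right:
  C6H5: C6H5– phenyl ring → arene.
  CH(CH2OH): pendant –CH2OH on an sp³ backbone C → alcohol.
  CH(CHO): pendant –CHO: carbonyl C bonded to C and H → aldehyde.
  CO: –C(=O)– with carbon on both sides → ketone.
  CH2CONHCH2: –C(=O)–N– linkage → amide (the N is not an amine).
  CH2OCH2: C–O–C with sp³ carbons on both sides and no adjacent C=O → ether.
  CO: –C(=O)– with carbon on both sides → ketone.
  CH(COOCH3): pendant –COOCH3: carbonyl C bonded to C and –OCH3 → ester.
  CO: –C(=O)– with carbon on both sides → ketone.
  CH(OCOCH3): pendant –OC(=O)CH3: an acyloxy group → ester.
  CH(CH2OH): pendant –CH2OH on an sp³ backbone C → alcohol.
  CH=CH2: C=C double bond → alkene.
Ketone appears at: CO, CO, CO → 3.

3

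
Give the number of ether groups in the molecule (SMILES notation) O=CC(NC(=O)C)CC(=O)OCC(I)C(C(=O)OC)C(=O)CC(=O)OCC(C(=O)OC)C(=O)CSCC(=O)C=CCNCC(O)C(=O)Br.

Reading the structure from left to right:
  OHC: terminal –CHO: carbonyl C bonded to H and C → aldehyde.
  CH(NHCOCH3): pendant –NHC(=O)CH3: N bonded to a carbonyl → amide (not amine).
  CH2COOCH2: –C(=O)–O–C with C on the carbonyl side → ester.
  CH(I): halogen on an sp³ carbon → alkyl halide.
  CH(COOCH3): pendant –COOCH3: carbonyl C bonded to C and –OCH3 → ester.
  CO: –C(=O)– with carbon on both sides → ketone.
  CH2COOCH2: –C(=O)–O–C with C on the carbonyl side → ester.
  CH(COOCH3): pendant –COOCH3: carbonyl C bonded to C and –OCH3 → ester.
  CO: –C(=O)– with carbon on both sides → ketone.
  CH2SCH2: C–S–C linkage → sulfide (thioether).
  CO: –C(=O)– with carbon on both sides → ketone.
  CH=CH: C=C double bond → alkene.
  CH2NHCH2: C–N–C with sp³ carbons and no adjacent C=O → amine (secondary).
  CH(OH): –OH on an sp³ carbon → alcohol (secondary).
  COBr: –C(=O)Br: carbonyl C bonded to C and to a halogen → acyl halide (not alkyl halide).
No segment is a ether: CH2COOCH2 is ester, not ether; CH(COOCH3) is ester, not ether; CH2COOCH2 is ester, not ether. → 0.

0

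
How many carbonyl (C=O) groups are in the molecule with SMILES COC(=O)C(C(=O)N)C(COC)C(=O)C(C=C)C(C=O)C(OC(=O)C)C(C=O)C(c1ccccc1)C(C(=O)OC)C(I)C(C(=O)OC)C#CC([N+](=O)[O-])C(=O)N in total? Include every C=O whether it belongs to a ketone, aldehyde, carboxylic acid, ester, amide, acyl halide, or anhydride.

9

CH3OOC: ester, 1 C=O (running total 1).
CH(CONH2): amide, 1 C=O (running total 2).
CO: ketone, 1 C=O (running total 3).
CH(CHO): aldehyde, 1 C=O (running total 4).
CH(OCOCH3): ester, 1 C=O (running total 5).
CH(CHO): aldehyde, 1 C=O (running total 6).
CH(COOCH3): ester, 1 C=O (running total 7).
CH(COOCH3): ester, 1 C=O (running total 8).
CONH2: amide, 1 C=O (running total 9).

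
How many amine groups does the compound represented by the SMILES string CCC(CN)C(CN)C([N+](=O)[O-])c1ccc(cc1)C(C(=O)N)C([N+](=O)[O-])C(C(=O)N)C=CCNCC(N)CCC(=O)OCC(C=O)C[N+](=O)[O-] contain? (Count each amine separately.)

4

pendant –CH2NH2: N on sp³ C, no adjacent C=O → amine.
pendant –CH2NH2: N on sp³ C, no adjacent C=O → amine.
–NO2 on an sp³ carbon → nitro (the N=O is not a carbonyl).
para-disubstituted benzene ring → arene.
pendant –CONH2: carbonyl C bonded to C and N → amide.
–NO2 on an sp³ carbon → nitro (the N=O is not a carbonyl).
pendant –CONH2: carbonyl C bonded to C and N → amide.
C=C double bond → alkene.
C–N–C with sp³ carbons and no adjacent C=O → amine (secondary).
–NH2 on an sp³ carbon with no adjacent C=O → amine.
–C(=O)–O–C with C on the carbonyl side → ester.
pendant –CHO: carbonyl C bonded to C and H → aldehyde.
–NO2 on carbon → nitro group.
Amine appears at: CH(CH2NH2), CH(CH2NH2), CH2NHCH2, CH(NH2) → 4.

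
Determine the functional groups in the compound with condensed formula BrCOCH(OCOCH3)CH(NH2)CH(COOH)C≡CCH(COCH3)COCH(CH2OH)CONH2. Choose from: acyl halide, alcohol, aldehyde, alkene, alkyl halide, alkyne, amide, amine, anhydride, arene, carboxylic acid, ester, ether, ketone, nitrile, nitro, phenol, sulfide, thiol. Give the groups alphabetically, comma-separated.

Taking each segment in turn:
  BrCO: –C(=O)Br: carbonyl C bonded to C and to a halogen → acyl halide (not alkyl halide).
  CH(OCOCH3): pendant –OC(=O)CH3: an acyloxy group → ester.
  CH(NH2): –NH2 on an sp³ carbon with no adjacent C=O → amine.
  CH(COOH): pendant –COOH: carbonyl C bonded to C and –OH → carboxylic acid.
  C≡C: C≡C triple bond → alkyne.
  CH(COCH3): pendant –COCH3: carbonyl C bonded to two carbons → ketone.
  CO: –C(=O)– with carbon on both sides → ketone.
  CH(CH2OH): pendant –CH2OH on an sp³ backbone C → alcohol.
  CONH2: –C(=O)NH2: carbonyl C bonded to C and to N → amide (the N is not a separate amine).

acyl halide, alcohol, alkyne, amide, amine, carboxylic acid, ester, ketone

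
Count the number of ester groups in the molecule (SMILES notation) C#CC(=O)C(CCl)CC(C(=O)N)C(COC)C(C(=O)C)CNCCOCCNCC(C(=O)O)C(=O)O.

0

Taking each segment in turn:
  HC≡C: C≡C triple bond → alkyne.
  CO: –C(=O)– with carbon on both sides → ketone.
  CH(CH2Cl): pendant –CH2X: halogen on sp³ carbon → alkyl halide.
  CH(CONH2): pendant –CONH2: carbonyl C bonded to C and N → amide.
  CH(CH2OCH3): pendant –CH2OCH3: C–O–C linkage → ether.
  CH(COCH3): pendant –COCH3: carbonyl C bonded to two carbons → ketone.
  CH2NHCH2: C–N–C with sp³ carbons and no adjacent C=O → amine (secondary).
  CH2OCH2: C–O–C with sp³ carbons on both sides and no adjacent C=O → ether.
  CH2NHCH2: C–N–C with sp³ carbons and no adjacent C=O → amine (secondary).
  CH(COOH): pendant –COOH: carbonyl C bonded to C and –OH → carboxylic acid.
  COOH: –COOH: carbonyl C bonded to –OH and C → carboxylic acid (the –OH is not a separate alcohol).
No segment is a ester: CO is ketone, not ester; CH(CH2OCH3) is ether, not ester; CH(COCH3) is ketone, not ester. → 0.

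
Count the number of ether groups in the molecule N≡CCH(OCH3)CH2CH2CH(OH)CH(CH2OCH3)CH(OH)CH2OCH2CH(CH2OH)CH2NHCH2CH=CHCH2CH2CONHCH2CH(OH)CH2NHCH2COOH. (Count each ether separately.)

3

Taking each segment in turn:
  N≡C: N≡C–: carbon triple-bonded to nitrogen → nitrile.
  CH(OCH3): pendant –OCH3: C–O–C with sp³ C, no adjacent C=O → ether.
  CH(OH): –OH on an sp³ carbon → alcohol (secondary).
  CH(CH2OCH3): pendant –CH2OCH3: C–O–C linkage → ether.
  CH(OH): –OH on an sp³ carbon → alcohol (secondary).
  CH2OCH2: C–O–C with sp³ carbons on both sides and no adjacent C=O → ether.
  CH(CH2OH): pendant –CH2OH on an sp³ backbone C → alcohol.
  CH2NHCH2: C–N–C with sp³ carbons and no adjacent C=O → amine (secondary).
  CH=CH: C=C double bond → alkene.
  CH2CONHCH2: –C(=O)–N– linkage → amide (the N is not an amine).
  CH(OH): –OH on an sp³ carbon → alcohol (secondary).
  CH2NHCH2: C–N–C with sp³ carbons and no adjacent C=O → amine (secondary).
  COOH: –COOH: carbonyl C bonded to –OH and C → carboxylic acid (the –OH is not a separate alcohol).
Ether appears at: CH(OCH3), CH(CH2OCH3), CH2OCH2 → 3.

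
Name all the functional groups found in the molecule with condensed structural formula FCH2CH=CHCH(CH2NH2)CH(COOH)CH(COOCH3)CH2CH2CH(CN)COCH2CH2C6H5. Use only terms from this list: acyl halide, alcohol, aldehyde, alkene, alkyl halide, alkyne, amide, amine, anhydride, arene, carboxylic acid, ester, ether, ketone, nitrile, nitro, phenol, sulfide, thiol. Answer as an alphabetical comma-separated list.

alkene, alkyl halide, amine, arene, carboxylic acid, ester, ketone, nitrile

Reading the structure from left to right:
  FCH2: halogen on an sp³ carbon → alkyl halide.
  CH=CH: C=C double bond → alkene.
  CH(CH2NH2): pendant –CH2NH2: N on sp³ C, no adjacent C=O → amine.
  CH(COOH): pendant –COOH: carbonyl C bonded to C and –OH → carboxylic acid.
  CH(COOCH3): pendant –COOCH3: carbonyl C bonded to C and –OCH3 → ester.
  CH(CN): pendant –C≡N: nitrile.
  CO: –C(=O)– with carbon on both sides → ketone.
  C6H5: –C6H5 phenyl ring → arene.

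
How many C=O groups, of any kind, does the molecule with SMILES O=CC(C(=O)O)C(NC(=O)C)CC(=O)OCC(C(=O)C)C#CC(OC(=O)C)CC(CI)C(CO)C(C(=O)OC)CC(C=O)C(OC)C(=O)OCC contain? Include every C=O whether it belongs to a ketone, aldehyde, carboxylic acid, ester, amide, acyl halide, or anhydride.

OHC: aldehyde, 1 C=O (running total 1).
CH(COOH): carboxylic acid, 1 C=O (running total 2).
CH(NHCOCH3): amide, 1 C=O (running total 3).
CH2COOCH2: ester, 1 C=O (running total 4).
CH(COCH3): ketone, 1 C=O (running total 5).
CH(OCOCH3): ester, 1 C=O (running total 6).
CH(COOCH3): ester, 1 C=O (running total 7).
CH(CHO): aldehyde, 1 C=O (running total 8).
COOCH2CH3: ester, 1 C=O (running total 9).

9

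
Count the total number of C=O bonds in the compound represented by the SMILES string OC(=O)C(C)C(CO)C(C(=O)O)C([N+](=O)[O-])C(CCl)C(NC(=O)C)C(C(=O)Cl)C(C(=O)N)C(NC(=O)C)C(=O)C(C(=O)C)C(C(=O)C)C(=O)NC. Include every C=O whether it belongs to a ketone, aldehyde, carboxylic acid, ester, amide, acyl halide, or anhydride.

10

HOOC: carboxylic acid, 1 C=O (running total 1).
CH(COOH): carboxylic acid, 1 C=O (running total 2).
CH(NHCOCH3): amide, 1 C=O (running total 3).
CH(COCl): acyl halide, 1 C=O (running total 4).
CH(CONH2): amide, 1 C=O (running total 5).
CH(NHCOCH3): amide, 1 C=O (running total 6).
CO: ketone, 1 C=O (running total 7).
CH(COCH3): ketone, 1 C=O (running total 8).
CH(COCH3): ketone, 1 C=O (running total 9).
CONHCH3: amide, 1 C=O (running total 10).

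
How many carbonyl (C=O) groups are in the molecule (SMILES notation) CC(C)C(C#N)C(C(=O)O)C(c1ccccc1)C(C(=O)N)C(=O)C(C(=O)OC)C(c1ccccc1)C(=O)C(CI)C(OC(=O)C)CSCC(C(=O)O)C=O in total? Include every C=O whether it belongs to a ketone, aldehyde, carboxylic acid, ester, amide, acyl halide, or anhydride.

CH(COOH): carboxylic acid, 1 C=O (running total 1).
CH(CONH2): amide, 1 C=O (running total 2).
CO: ketone, 1 C=O (running total 3).
CH(COOCH3): ester, 1 C=O (running total 4).
CO: ketone, 1 C=O (running total 5).
CH(OCOCH3): ester, 1 C=O (running total 6).
CH(COOH): carboxylic acid, 1 C=O (running total 7).
CHO: aldehyde, 1 C=O (running total 8).

8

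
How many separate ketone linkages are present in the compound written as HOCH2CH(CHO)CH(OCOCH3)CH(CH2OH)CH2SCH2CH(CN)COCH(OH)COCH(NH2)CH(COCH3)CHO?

Reading the structure from left to right:
  HOCH2: HO– on an sp³ carbon → alcohol.
  CH(CHO): pendant –CHO: carbonyl C bonded to C and H → aldehyde.
  CH(OCOCH3): pendant –OC(=O)CH3: an acyloxy group → ester.
  CH(CH2OH): pendant –CH2OH on an sp³ backbone C → alcohol.
  CH2SCH2: C–S–C linkage → sulfide (thioether).
  CH(CN): pendant –C≡N: nitrile.
  CO: –C(=O)– with carbon on both sides → ketone.
  CH(OH): –OH on an sp³ carbon → alcohol (secondary).
  CO: –C(=O)– with carbon on both sides → ketone.
  CH(NH2): –NH2 on an sp³ carbon with no adjacent C=O → amine.
  CH(COCH3): pendant –COCH3: carbonyl C bonded to two carbons → ketone.
  CHO: terminal –CHO: carbonyl C bonded to H and C → aldehyde.
Ketone appears at: CO, CO, CH(COCH3) → 3.

3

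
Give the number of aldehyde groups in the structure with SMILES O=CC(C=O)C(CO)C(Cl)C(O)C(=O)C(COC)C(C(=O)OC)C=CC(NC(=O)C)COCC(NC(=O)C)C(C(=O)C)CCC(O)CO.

terminal –CHO: carbonyl C bonded to H and C → aldehyde.
pendant –CHO: carbonyl C bonded to C and H → aldehyde.
pendant –CH2OH on an sp³ backbone C → alcohol.
halogen on an sp³ carbon → alkyl halide.
–OH on an sp³ carbon → alcohol (secondary).
–C(=O)– with carbon on both sides → ketone.
pendant –CH2OCH3: C–O–C linkage → ether.
pendant –COOCH3: carbonyl C bonded to C and –OCH3 → ester.
C=C double bond → alkene.
pendant –NHC(=O)CH3: N bonded to a carbonyl → amide (not amine).
C–O–C with sp³ carbons on both sides and no adjacent C=O → ether.
pendant –NHC(=O)CH3: N bonded to a carbonyl → amide (not amine).
pendant –COCH3: carbonyl C bonded to two carbons → ketone.
–OH on an sp³ carbon → alcohol (secondary).
–OH on an sp³ carbon → alcohol.
Aldehyde appears at: OHC, CH(CHO) → 2.

2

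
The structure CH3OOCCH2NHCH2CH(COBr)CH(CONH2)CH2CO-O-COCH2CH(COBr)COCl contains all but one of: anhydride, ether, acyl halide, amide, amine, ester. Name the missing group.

ether

amine: present (CH2NHCH2 — C–N–C with sp³ carbons and no adjacent C=O → amine (secondary)).
acyl halide: present (CH(COBr) — pendant –C(=O)X: carbonyl C bonded to C and halogen → acyl halide).
ester: present (CH3OOC — CH3O–C(=O)–: carbonyl C bonded to C and to –OCH3 → ester (not ketone + ether)).
amide: present (CH(CONH2) — pendant –CONH2: carbonyl C bonded to C and N → amide).
anhydride: present (CH2CO-O-COCH2 — two acyl groups sharing one oxygen, –C(=O)–O–C(=O)– → anhydride).
ether: absent. In CH3OOC, the C–O–C oxygen is adjacent to a C=O, so it belongs to an ester, not an ether.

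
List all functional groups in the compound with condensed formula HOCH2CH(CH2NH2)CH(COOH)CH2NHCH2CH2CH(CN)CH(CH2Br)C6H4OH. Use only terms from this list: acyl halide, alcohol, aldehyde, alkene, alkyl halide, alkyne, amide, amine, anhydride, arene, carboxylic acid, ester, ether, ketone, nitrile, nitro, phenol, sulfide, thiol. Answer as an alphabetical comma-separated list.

alcohol, alkyl halide, amine, arene, carboxylic acid, nitrile, phenol

Reading the structure from left to right:
  HOCH2: HO– on an sp³ carbon → alcohol.
  CH(CH2NH2): pendant –CH2NH2: N on sp³ C, no adjacent C=O → amine.
  CH(COOH): pendant –COOH: carbonyl C bonded to C and –OH → carboxylic acid.
  CH2NHCH2: C–N–C with sp³ carbons and no adjacent C=O → amine (secondary).
  CH(CN): pendant –C≡N: nitrile.
  CH(CH2Br): pendant –CH2X: halogen on sp³ carbon → alkyl halide.
  C6H4OH: –OH attached directly to an aromatic ring → phenol (not alcohol); the ring itself is an arene.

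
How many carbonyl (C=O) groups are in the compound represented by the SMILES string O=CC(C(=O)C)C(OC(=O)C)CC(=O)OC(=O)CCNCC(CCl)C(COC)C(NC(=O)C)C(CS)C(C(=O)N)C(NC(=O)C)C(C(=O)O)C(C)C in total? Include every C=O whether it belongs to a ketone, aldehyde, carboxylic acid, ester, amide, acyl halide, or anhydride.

9

OHC: aldehyde, 1 C=O (running total 1).
CH(COCH3): ketone, 1 C=O (running total 2).
CH(OCOCH3): ester, 1 C=O (running total 3).
CH2CO-O-COCH2: anhydride, 2 C=O (running total 5).
CH(NHCOCH3): amide, 1 C=O (running total 6).
CH(CONH2): amide, 1 C=O (running total 7).
CH(NHCOCH3): amide, 1 C=O (running total 8).
CH(COOH): carboxylic acid, 1 C=O (running total 9).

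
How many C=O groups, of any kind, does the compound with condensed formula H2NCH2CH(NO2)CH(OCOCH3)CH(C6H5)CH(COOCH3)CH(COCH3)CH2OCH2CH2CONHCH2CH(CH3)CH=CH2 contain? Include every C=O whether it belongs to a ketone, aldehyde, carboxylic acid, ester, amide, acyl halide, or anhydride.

4

CH(OCOCH3): ester, 1 C=O (running total 1).
CH(COOCH3): ester, 1 C=O (running total 2).
CH(COCH3): ketone, 1 C=O (running total 3).
CH2CONHCH2: amide, 1 C=O (running total 4).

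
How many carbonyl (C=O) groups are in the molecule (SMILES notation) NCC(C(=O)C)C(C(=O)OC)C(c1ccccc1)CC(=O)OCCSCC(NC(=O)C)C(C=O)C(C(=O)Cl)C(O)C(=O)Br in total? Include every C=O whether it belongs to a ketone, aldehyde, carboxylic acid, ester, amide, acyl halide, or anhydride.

CH(COCH3): ketone, 1 C=O (running total 1).
CH(COOCH3): ester, 1 C=O (running total 2).
CH2COOCH2: ester, 1 C=O (running total 3).
CH(NHCOCH3): amide, 1 C=O (running total 4).
CH(CHO): aldehyde, 1 C=O (running total 5).
CH(COCl): acyl halide, 1 C=O (running total 6).
COBr: acyl halide, 1 C=O (running total 7).

7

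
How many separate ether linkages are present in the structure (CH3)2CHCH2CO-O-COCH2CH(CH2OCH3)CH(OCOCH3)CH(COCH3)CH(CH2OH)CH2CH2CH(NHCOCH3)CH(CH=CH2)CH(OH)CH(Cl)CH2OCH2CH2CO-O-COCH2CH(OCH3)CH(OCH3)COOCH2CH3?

Reading the structure from left to right:
  CH2CO-O-COCH2: two acyl groups sharing one oxygen, –C(=O)–O–C(=O)– → anhydride.
  CH(CH2OCH3): pendant –CH2OCH3: C–O–C linkage → ether.
  CH(OCOCH3): pendant –OC(=O)CH3: an acyloxy group → ester.
  CH(COCH3): pendant –COCH3: carbonyl C bonded to two carbons → ketone.
  CH(CH2OH): pendant –CH2OH on an sp³ backbone C → alcohol.
  CH(NHCOCH3): pendant –NHC(=O)CH3: N bonded to a carbonyl → amide (not amine).
  CH(CH=CH2): pendant –CH=CH2: C=C double bond → alkene.
  CH(OH): –OH on an sp³ carbon → alcohol (secondary).
  CH(Cl): halogen on an sp³ carbon → alkyl halide.
  CH2OCH2: C–O–C with sp³ carbons on both sides and no adjacent C=O → ether.
  CH2CO-O-COCH2: two acyl groups sharing one oxygen, –C(=O)–O–C(=O)– → anhydride.
  CH(OCH3): pendant –OCH3: C–O–C with sp³ C, no adjacent C=O → ether.
  CH(OCH3): pendant –OCH3: C–O–C with sp³ C, no adjacent C=O → ether.
  COOCH2CH3: –C(=O)OCH2CH3: carbonyl C bonded to C and to –OEt → ester.
Ether appears at: CH(CH2OCH3), CH2OCH2, CH(OCH3), CH(OCH3) → 4.

4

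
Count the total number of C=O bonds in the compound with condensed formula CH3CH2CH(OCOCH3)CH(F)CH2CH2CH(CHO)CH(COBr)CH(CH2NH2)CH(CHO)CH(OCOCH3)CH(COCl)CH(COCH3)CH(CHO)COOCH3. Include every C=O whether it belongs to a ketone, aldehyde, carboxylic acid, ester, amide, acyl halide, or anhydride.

9

CH(OCOCH3): ester, 1 C=O (running total 1).
CH(CHO): aldehyde, 1 C=O (running total 2).
CH(COBr): acyl halide, 1 C=O (running total 3).
CH(CHO): aldehyde, 1 C=O (running total 4).
CH(OCOCH3): ester, 1 C=O (running total 5).
CH(COCl): acyl halide, 1 C=O (running total 6).
CH(COCH3): ketone, 1 C=O (running total 7).
CH(CHO): aldehyde, 1 C=O (running total 8).
COOCH3: ester, 1 C=O (running total 9).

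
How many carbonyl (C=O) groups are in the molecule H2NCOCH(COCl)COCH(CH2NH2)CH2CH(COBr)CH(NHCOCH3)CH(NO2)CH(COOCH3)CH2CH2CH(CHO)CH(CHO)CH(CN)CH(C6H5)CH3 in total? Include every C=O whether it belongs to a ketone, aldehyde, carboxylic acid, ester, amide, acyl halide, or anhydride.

H2NCO: amide, 1 C=O (running total 1).
CH(COCl): acyl halide, 1 C=O (running total 2).
CO: ketone, 1 C=O (running total 3).
CH(COBr): acyl halide, 1 C=O (running total 4).
CH(NHCOCH3): amide, 1 C=O (running total 5).
CH(COOCH3): ester, 1 C=O (running total 6).
CH(CHO): aldehyde, 1 C=O (running total 7).
CH(CHO): aldehyde, 1 C=O (running total 8).

8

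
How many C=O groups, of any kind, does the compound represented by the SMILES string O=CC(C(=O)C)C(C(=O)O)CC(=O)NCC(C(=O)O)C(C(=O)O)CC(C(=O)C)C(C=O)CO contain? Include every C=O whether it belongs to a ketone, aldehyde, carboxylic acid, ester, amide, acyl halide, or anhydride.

OHC: aldehyde, 1 C=O (running total 1).
CH(COCH3): ketone, 1 C=O (running total 2).
CH(COOH): carboxylic acid, 1 C=O (running total 3).
CH2CONHCH2: amide, 1 C=O (running total 4).
CH(COOH): carboxylic acid, 1 C=O (running total 5).
CH(COOH): carboxylic acid, 1 C=O (running total 6).
CH(COCH3): ketone, 1 C=O (running total 7).
CH(CHO): aldehyde, 1 C=O (running total 8).

8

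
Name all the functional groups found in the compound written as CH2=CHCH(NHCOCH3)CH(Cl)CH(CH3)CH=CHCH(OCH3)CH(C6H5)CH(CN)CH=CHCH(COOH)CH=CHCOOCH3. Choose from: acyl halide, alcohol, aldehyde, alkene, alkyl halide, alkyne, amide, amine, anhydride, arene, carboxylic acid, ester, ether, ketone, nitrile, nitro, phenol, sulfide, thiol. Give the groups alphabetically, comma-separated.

alkene, alkyl halide, amide, arene, carboxylic acid, ester, ether, nitrile

Working along the chain:
  CH2=CH: C=C double bond → alkene.
  CH(NHCOCH3): pendant –NHC(=O)CH3: N bonded to a carbonyl → amide (not amine).
  CH(Cl): halogen on an sp³ carbon → alkyl halide.
  CH=CH: C=C double bond → alkene.
  CH(OCH3): pendant –OCH3: C–O–C with sp³ C, no adjacent C=O → ether.
  CH(C6H5): pendant –C6H5: benzene ring → arene.
  CH(CN): pendant –C≡N: nitrile.
  CH=CH: C=C double bond → alkene.
  CH(COOH): pendant –COOH: carbonyl C bonded to C and –OH → carboxylic acid.
  CH=CH: C=C double bond → alkene.
  COOCH3: –C(=O)OCH3: carbonyl C bonded to C and to –OCH3 → ester (not ketone + ether).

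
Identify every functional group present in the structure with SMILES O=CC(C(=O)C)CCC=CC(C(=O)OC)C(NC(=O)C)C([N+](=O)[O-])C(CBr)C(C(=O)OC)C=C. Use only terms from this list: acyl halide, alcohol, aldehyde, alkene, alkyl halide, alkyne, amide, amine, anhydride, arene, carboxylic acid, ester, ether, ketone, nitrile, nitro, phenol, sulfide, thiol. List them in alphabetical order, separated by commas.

aldehyde, alkene, alkyl halide, amide, ester, ketone, nitro

terminal –CHO: carbonyl C bonded to H and C → aldehyde.
pendant –COCH3: carbonyl C bonded to two carbons → ketone.
C=C double bond → alkene.
pendant –COOCH3: carbonyl C bonded to C and –OCH3 → ester.
pendant –NHC(=O)CH3: N bonded to a carbonyl → amide (not amine).
–NO2 on an sp³ carbon → nitro (the N=O is not a carbonyl).
pendant –CH2X: halogen on sp³ carbon → alkyl halide.
pendant –COOCH3: carbonyl C bonded to C and –OCH3 → ester.
C=C double bond → alkene.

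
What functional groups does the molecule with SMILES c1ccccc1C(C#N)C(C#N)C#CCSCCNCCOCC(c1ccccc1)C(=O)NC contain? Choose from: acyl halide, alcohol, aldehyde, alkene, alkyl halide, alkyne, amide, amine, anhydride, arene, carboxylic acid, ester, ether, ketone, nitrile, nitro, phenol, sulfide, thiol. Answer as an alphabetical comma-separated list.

alkyne, amide, amine, arene, ether, nitrile, sulfide

C6H5– phenyl ring → arene.
pendant –C≡N: nitrile.
pendant –C≡N: nitrile.
C≡C triple bond → alkyne.
C–S–C linkage → sulfide (thioether).
C–N–C with sp³ carbons and no adjacent C=O → amine (secondary).
C–O–C with sp³ carbons on both sides and no adjacent C=O → ether.
pendant –C6H5: benzene ring → arene.
–C(=O)NHCH3: carbonyl C bonded to C and to N → amide (the N is not an amine).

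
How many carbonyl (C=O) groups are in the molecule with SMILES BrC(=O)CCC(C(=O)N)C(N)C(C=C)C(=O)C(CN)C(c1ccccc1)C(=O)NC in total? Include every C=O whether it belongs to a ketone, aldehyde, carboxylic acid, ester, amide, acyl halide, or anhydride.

4

BrCO: acyl halide, 1 C=O (running total 1).
CH(CONH2): amide, 1 C=O (running total 2).
CO: ketone, 1 C=O (running total 3).
CONHCH3: amide, 1 C=O (running total 4).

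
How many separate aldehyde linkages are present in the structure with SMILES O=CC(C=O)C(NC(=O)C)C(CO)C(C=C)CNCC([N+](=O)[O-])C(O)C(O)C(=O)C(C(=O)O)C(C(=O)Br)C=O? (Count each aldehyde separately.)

terminal –CHO: carbonyl C bonded to H and C → aldehyde.
pendant –CHO: carbonyl C bonded to C and H → aldehyde.
pendant –NHC(=O)CH3: N bonded to a carbonyl → amide (not amine).
pendant –CH2OH on an sp³ backbone C → alcohol.
pendant –CH=CH2: C=C double bond → alkene.
C–N–C with sp³ carbons and no adjacent C=O → amine (secondary).
–NO2 on an sp³ carbon → nitro (the N=O is not a carbonyl).
–OH on an sp³ carbon → alcohol (secondary).
–OH on an sp³ carbon → alcohol (secondary).
–C(=O)– with carbon on both sides → ketone.
pendant –COOH: carbonyl C bonded to C and –OH → carboxylic acid.
pendant –C(=O)X: carbonyl C bonded to C and halogen → acyl halide.
terminal –CHO: carbonyl C bonded to H and C → aldehyde.
Aldehyde appears at: OHC, CH(CHO), CHO → 3.

3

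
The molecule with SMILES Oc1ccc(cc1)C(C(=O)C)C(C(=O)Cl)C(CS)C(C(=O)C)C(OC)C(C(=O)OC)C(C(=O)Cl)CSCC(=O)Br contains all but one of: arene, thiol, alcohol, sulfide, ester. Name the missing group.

thiol: present (CH(CH2SH) — pendant –CH2SH → thiol).
sulfide: present (CH2SCH2 — C–S–C linkage → sulfide (thioether)).
arene: present (HOC6H4 — –OH attached directly to an aromatic ring → phenol (not alcohol); the ring itself is an arene).
ester: present (CH(COOCH3) — pendant –COOCH3: carbonyl C bonded to C and –OCH3 → ester).
alcohol: absent. In HOC6H4, the –OH is on an aromatic ring carbon; that is a phenol, not an alcohol.

alcohol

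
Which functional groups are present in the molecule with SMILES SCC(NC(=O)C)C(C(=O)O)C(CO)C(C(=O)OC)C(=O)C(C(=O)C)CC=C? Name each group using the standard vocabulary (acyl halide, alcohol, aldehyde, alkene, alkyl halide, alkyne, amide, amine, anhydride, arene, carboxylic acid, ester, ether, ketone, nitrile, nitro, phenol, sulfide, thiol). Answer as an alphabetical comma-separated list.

alcohol, alkene, amide, carboxylic acid, ester, ketone, thiol

Working along the chain:
  HSCH2: –SH on an sp³ carbon → thiol.
  CH(NHCOCH3): pendant –NHC(=O)CH3: N bonded to a carbonyl → amide (not amine).
  CH(COOH): pendant –COOH: carbonyl C bonded to C and –OH → carboxylic acid.
  CH(CH2OH): pendant –CH2OH on an sp³ backbone C → alcohol.
  CH(COOCH3): pendant –COOCH3: carbonyl C bonded to C and –OCH3 → ester.
  CO: –C(=O)– with carbon on both sides → ketone.
  CH(COCH3): pendant –COCH3: carbonyl C bonded to two carbons → ketone.
  CH=CH2: C=C double bond → alkene.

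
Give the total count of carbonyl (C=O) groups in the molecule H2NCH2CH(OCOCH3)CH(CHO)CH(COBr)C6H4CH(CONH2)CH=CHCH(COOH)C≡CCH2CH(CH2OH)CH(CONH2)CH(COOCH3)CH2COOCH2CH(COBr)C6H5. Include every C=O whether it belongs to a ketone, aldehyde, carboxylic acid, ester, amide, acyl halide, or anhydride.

9

CH(OCOCH3): ester, 1 C=O (running total 1).
CH(CHO): aldehyde, 1 C=O (running total 2).
CH(COBr): acyl halide, 1 C=O (running total 3).
CH(CONH2): amide, 1 C=O (running total 4).
CH(COOH): carboxylic acid, 1 C=O (running total 5).
CH(CONH2): amide, 1 C=O (running total 6).
CH(COOCH3): ester, 1 C=O (running total 7).
CH2COOCH2: ester, 1 C=O (running total 8).
CH(COBr): acyl halide, 1 C=O (running total 9).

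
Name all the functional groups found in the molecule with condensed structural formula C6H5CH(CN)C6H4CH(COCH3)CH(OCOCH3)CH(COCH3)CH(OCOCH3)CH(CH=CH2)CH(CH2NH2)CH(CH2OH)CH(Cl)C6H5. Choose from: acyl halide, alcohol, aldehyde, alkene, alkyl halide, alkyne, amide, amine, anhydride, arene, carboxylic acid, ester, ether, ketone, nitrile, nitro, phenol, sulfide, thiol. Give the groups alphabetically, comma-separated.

Working along the chain:
  C6H5: C6H5– phenyl ring → arene.
  CH(CN): pendant –C≡N: nitrile.
  C6H4: para-disubstituted benzene ring → arene.
  CH(COCH3): pendant –COCH3: carbonyl C bonded to two carbons → ketone.
  CH(OCOCH3): pendant –OC(=O)CH3: an acyloxy group → ester.
  CH(COCH3): pendant –COCH3: carbonyl C bonded to two carbons → ketone.
  CH(OCOCH3): pendant –OC(=O)CH3: an acyloxy group → ester.
  CH(CH=CH2): pendant –CH=CH2: C=C double bond → alkene.
  CH(CH2NH2): pendant –CH2NH2: N on sp³ C, no adjacent C=O → amine.
  CH(CH2OH): pendant –CH2OH on an sp³ backbone C → alcohol.
  CH(Cl): halogen on an sp³ carbon → alkyl halide.
  C6H5: –C6H5 phenyl ring → arene.

alcohol, alkene, alkyl halide, amine, arene, ester, ketone, nitrile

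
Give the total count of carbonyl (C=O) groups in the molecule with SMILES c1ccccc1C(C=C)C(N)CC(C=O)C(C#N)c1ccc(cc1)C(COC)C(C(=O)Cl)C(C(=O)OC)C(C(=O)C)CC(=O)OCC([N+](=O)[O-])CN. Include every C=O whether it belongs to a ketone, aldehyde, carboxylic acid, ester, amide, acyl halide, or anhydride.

CH(CHO): aldehyde, 1 C=O (running total 1).
CH(COCl): acyl halide, 1 C=O (running total 2).
CH(COOCH3): ester, 1 C=O (running total 3).
CH(COCH3): ketone, 1 C=O (running total 4).
CH2COOCH2: ester, 1 C=O (running total 5).

5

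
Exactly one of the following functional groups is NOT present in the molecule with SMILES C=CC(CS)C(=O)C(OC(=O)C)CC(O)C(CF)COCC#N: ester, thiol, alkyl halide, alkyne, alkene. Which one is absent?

alkyne

ester: present (CH(OCOCH3) — pendant –OC(=O)CH3: an acyloxy group → ester).
alkyl halide: present (CH(CH2F) — pendant –CH2X: halogen on sp³ carbon → alkyl halide).
alkene: present (CH2=CH — C=C double bond → alkene).
thiol: present (CH(CH2SH) — pendant –CH2SH → thiol).
alkyne: absent. In CN, the triple bond is C≡N, not C≡C, so it is a nitrile.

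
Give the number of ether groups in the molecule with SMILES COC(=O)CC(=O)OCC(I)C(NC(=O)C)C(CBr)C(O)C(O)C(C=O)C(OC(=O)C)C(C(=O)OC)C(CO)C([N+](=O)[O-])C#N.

Working along the chain:
  CH3OOC: CH3O–C(=O)–: carbonyl C bonded to C and to –OCH3 → ester (not ketone + ether).
  CH2COOCH2: –C(=O)–O–C with C on the carbonyl side → ester.
  CH(I): halogen on an sp³ carbon → alkyl halide.
  CH(NHCOCH3): pendant –NHC(=O)CH3: N bonded to a carbonyl → amide (not amine).
  CH(CH2Br): pendant –CH2X: halogen on sp³ carbon → alkyl halide.
  CH(OH): –OH on an sp³ carbon → alcohol (secondary).
  CH(OH): –OH on an sp³ carbon → alcohol (secondary).
  CH(CHO): pendant –CHO: carbonyl C bonded to C and H → aldehyde.
  CH(OCOCH3): pendant –OC(=O)CH3: an acyloxy group → ester.
  CH(COOCH3): pendant –COOCH3: carbonyl C bonded to C and –OCH3 → ester.
  CH(CH2OH): pendant –CH2OH on an sp³ backbone C → alcohol.
  CH(NO2): –NO2 on an sp³ carbon → nitro (the N=O is not a carbonyl).
  CN: –C≡N: carbon triple-bonded to nitrogen → nitrile.
No segment is a ether: CH3OOC is ester, not ether; CH2COOCH2 is ester, not ether; CH(OH) is alcohol, not ether. → 0.

0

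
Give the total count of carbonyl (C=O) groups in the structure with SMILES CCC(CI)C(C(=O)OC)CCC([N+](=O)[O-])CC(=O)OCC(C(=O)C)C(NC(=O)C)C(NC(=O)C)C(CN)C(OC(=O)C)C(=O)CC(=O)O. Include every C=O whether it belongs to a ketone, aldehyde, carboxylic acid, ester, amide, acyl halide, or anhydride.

8

CH(COOCH3): ester, 1 C=O (running total 1).
CH2COOCH2: ester, 1 C=O (running total 2).
CH(COCH3): ketone, 1 C=O (running total 3).
CH(NHCOCH3): amide, 1 C=O (running total 4).
CH(NHCOCH3): amide, 1 C=O (running total 5).
CH(OCOCH3): ester, 1 C=O (running total 6).
CO: ketone, 1 C=O (running total 7).
COOH: carboxylic acid, 1 C=O (running total 8).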